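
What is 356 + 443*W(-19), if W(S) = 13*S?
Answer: -109065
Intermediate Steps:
356 + 443*W(-19) = 356 + 443*(13*(-19)) = 356 + 443*(-247) = 356 - 109421 = -109065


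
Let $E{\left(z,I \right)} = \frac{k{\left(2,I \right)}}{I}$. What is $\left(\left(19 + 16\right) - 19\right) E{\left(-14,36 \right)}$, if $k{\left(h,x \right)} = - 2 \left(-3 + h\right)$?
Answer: $\frac{8}{9} \approx 0.88889$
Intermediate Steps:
$k{\left(h,x \right)} = 6 - 2 h$
$E{\left(z,I \right)} = \frac{2}{I}$ ($E{\left(z,I \right)} = \frac{6 - 4}{I} = \frac{2}{I}$)
$\left(\left(19 + 16\right) - 19\right) E{\left(-14,36 \right)} = \left(\left(19 + 16\right) - 19\right) \frac{2}{36} = \left(35 - 19\right) 2 \cdot \frac{1}{36} = 16 \cdot \frac{1}{18} = \frac{8}{9}$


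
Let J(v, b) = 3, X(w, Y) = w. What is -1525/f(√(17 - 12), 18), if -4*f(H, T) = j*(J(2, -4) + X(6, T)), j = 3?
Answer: 6100/27 ≈ 225.93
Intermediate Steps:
f(H, T) = -27/4 (f(H, T) = -3*(3 + 6)/4 = -3*9/4 = -¼*27 = -27/4)
-1525/f(√(17 - 12), 18) = -1525/(-27/4) = -1525*(-4/27) = 6100/27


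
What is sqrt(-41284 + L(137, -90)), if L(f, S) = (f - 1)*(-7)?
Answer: 2*I*sqrt(10559) ≈ 205.51*I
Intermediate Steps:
L(f, S) = 7 - 7*f (L(f, S) = (-1 + f)*(-7) = 7 - 7*f)
sqrt(-41284 + L(137, -90)) = sqrt(-41284 + (7 - 7*137)) = sqrt(-41284 + (7 - 959)) = sqrt(-41284 - 952) = sqrt(-42236) = 2*I*sqrt(10559)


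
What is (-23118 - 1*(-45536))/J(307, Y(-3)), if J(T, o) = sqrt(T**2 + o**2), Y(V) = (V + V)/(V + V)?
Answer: 11209*sqrt(3770)/9425 ≈ 73.022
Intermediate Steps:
Y(V) = 1 (Y(V) = (2*V)/((2*V)) = (2*V)*(1/(2*V)) = 1)
(-23118 - 1*(-45536))/J(307, Y(-3)) = (-23118 - 1*(-45536))/(sqrt(307**2 + 1**2)) = (-23118 + 45536)/(sqrt(94249 + 1)) = 22418/(sqrt(94250)) = 22418/((5*sqrt(3770))) = 22418*(sqrt(3770)/18850) = 11209*sqrt(3770)/9425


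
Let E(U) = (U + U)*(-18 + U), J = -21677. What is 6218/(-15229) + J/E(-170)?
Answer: -727573593/973437680 ≈ -0.74743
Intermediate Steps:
E(U) = 2*U*(-18 + U) (E(U) = (2*U)*(-18 + U) = 2*U*(-18 + U))
6218/(-15229) + J/E(-170) = 6218/(-15229) - 21677*(-1/(340*(-18 - 170))) = 6218*(-1/15229) - 21677/(2*(-170)*(-188)) = -6218/15229 - 21677/63920 = -727573593/973437680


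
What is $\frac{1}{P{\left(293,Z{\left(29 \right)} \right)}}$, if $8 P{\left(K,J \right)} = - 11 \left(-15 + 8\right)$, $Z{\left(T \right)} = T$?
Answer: $\frac{8}{77} \approx 0.1039$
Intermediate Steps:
$P{\left(K,J \right)} = \frac{77}{8}$ ($P{\left(K,J \right)} = \frac{\left(-11\right) \left(-15 + 8\right)}{8} = \frac{\left(-11\right) \left(-7\right)}{8} = \frac{1}{8} \cdot 77 = \frac{77}{8}$)
$\frac{1}{P{\left(293,Z{\left(29 \right)} \right)}} = \frac{1}{\frac{77}{8}} = \frac{8}{77}$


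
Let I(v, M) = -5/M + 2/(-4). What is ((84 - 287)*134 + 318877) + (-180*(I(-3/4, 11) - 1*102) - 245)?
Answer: 3409580/11 ≈ 3.0996e+5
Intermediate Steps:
I(v, M) = -1/2 - 5/M (I(v, M) = -5/M + 2*(-1/4) = -5/M - 1/2 = -1/2 - 5/M)
((84 - 287)*134 + 318877) + (-180*(I(-3/4, 11) - 1*102) - 245) = ((84 - 287)*134 + 318877) + (-180*((1/2)*(-10 - 1*11)/11 - 1*102) - 245) = (-203*134 + 318877) + (-180*((1/2)*(1/11)*(-10 - 11) - 102) - 245) = (-27202 + 318877) + (-180*((1/2)*(1/11)*(-21) - 102) - 245) = 291675 + (-180*(-21/22 - 102) - 245) = 291675 + (-180*(-2265/22) - 245) = 291675 + (203850/11 - 245) = 291675 + 201155/11 = 3409580/11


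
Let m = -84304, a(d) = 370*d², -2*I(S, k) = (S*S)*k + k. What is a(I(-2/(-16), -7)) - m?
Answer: 728917993/8192 ≈ 88979.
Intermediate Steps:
I(S, k) = -k/2 - k*S²/2 (I(S, k) = -((S*S)*k + k)/2 = -(S²*k + k)/2 = -(k*S² + k)/2 = -(k + k*S²)/2 = -k/2 - k*S²/2)
a(I(-2/(-16), -7)) - m = 370*(-½*(-7)*(1 + (-2/(-16))²))² - 1*(-84304) = 370*(-½*(-7)*(1 + (-2*(-1/16))²))² + 84304 = 370*(-½*(-7)*(1 + (⅛)²))² + 84304 = 370*(-½*(-7)*(1 + 1/64))² + 84304 = 370*(-½*(-7)*65/64)² + 84304 = 370*(455/128)² + 84304 = 370*(207025/16384) + 84304 = 38299625/8192 + 84304 = 728917993/8192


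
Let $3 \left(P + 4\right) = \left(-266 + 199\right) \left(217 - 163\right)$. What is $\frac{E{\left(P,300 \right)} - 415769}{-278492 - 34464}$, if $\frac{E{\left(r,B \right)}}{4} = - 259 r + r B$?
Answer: $\frac{614209}{312956} \approx 1.9626$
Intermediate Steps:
$P = -1210$ ($P = -4 + \frac{\left(-266 + 199\right) \left(217 - 163\right)}{3} = -4 + \frac{\left(-67\right) 54}{3} = -4 + \frac{1}{3} \left(-3618\right) = -4 - 1206 = -1210$)
$E{\left(r,B \right)} = - 1036 r + 4 B r$ ($E{\left(r,B \right)} = 4 \left(- 259 r + r B\right) = 4 \left(- 259 r + B r\right) = - 1036 r + 4 B r$)
$\frac{E{\left(P,300 \right)} - 415769}{-278492 - 34464} = \frac{4 \left(-1210\right) \left(-259 + 300\right) - 415769}{-278492 - 34464} = \frac{4 \left(-1210\right) 41 - 415769}{-312956} = \left(-198440 - 415769\right) \left(- \frac{1}{312956}\right) = \left(-614209\right) \left(- \frac{1}{312956}\right) = \frac{614209}{312956}$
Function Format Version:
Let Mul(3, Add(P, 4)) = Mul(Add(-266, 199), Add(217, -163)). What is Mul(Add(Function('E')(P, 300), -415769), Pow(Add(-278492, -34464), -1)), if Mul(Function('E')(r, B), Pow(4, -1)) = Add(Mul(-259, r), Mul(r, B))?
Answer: Rational(614209, 312956) ≈ 1.9626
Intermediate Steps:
P = -1210 (P = Add(-4, Mul(Rational(1, 3), Mul(Add(-266, 199), Add(217, -163)))) = Add(-4, Mul(Rational(1, 3), Mul(-67, 54))) = Add(-4, Mul(Rational(1, 3), -3618)) = Add(-4, -1206) = -1210)
Function('E')(r, B) = Add(Mul(-1036, r), Mul(4, B, r)) (Function('E')(r, B) = Mul(4, Add(Mul(-259, r), Mul(r, B))) = Mul(4, Add(Mul(-259, r), Mul(B, r))) = Add(Mul(-1036, r), Mul(4, B, r)))
Mul(Add(Function('E')(P, 300), -415769), Pow(Add(-278492, -34464), -1)) = Mul(Add(Mul(4, -1210, Add(-259, 300)), -415769), Pow(Add(-278492, -34464), -1)) = Mul(Add(Mul(4, -1210, 41), -415769), Pow(-312956, -1)) = Mul(Add(-198440, -415769), Rational(-1, 312956)) = Mul(-614209, Rational(-1, 312956)) = Rational(614209, 312956)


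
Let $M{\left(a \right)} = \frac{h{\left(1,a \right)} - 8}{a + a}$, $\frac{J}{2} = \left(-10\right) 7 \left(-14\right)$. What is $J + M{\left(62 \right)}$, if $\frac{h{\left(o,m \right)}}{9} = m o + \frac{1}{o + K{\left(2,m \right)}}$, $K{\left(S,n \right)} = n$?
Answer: $\frac{1705131}{868} \approx 1964.4$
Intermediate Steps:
$h{\left(o,m \right)} = \frac{9}{m + o} + 9 m o$ ($h{\left(o,m \right)} = 9 \left(m o + \frac{1}{o + m}\right) = 9 \left(m o + \frac{1}{m + o}\right) = 9 \left(\frac{1}{m + o} + m o\right) = \frac{9}{m + o} + 9 m o$)
$J = 1960$ ($J = 2 \left(-10\right) 7 \left(-14\right) = 2 \left(\left(-70\right) \left(-14\right)\right) = 2 \cdot 980 = 1960$)
$M{\left(a \right)} = \frac{-8 + \frac{9 \left(1 + a + a^{2}\right)}{1 + a}}{2 a}$ ($M{\left(a \right)} = \frac{\frac{9 \left(1 + a 1^{2} + 1 a^{2}\right)}{a + 1} - 8}{a + a} = \frac{\frac{9 \left(1 + a 1 + a^{2}\right)}{1 + a} - 8}{2 a} = \left(\frac{9 \left(1 + a + a^{2}\right)}{1 + a} - 8\right) \frac{1}{2 a} = \left(-8 + \frac{9 \left(1 + a + a^{2}\right)}{1 + a}\right) \frac{1}{2 a} = \frac{-8 + \frac{9 \left(1 + a + a^{2}\right)}{1 + a}}{2 a}$)
$J + M{\left(62 \right)} = 1960 + \frac{1 + 62 + 9 \cdot 62^{2}}{2 \cdot 62 \left(1 + 62\right)} = 1960 + \frac{1}{2} \cdot \frac{1}{62} \cdot \frac{1}{63} \left(1 + 62 + 9 \cdot 3844\right) = 1960 + \frac{1}{2} \cdot \frac{1}{62} \cdot \frac{1}{63} \left(1 + 62 + 34596\right) = 1960 + \frac{1}{2} \cdot \frac{1}{62} \cdot \frac{1}{63} \cdot 34659 = 1960 + \frac{3851}{868} = \frac{1705131}{868}$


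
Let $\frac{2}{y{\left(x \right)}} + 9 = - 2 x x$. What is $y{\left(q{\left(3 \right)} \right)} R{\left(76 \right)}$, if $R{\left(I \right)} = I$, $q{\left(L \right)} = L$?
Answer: $- \frac{152}{27} \approx -5.6296$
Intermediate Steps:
$y{\left(x \right)} = \frac{2}{-9 - 2 x^{2}}$ ($y{\left(x \right)} = \frac{2}{-9 + - 2 x x} = \frac{2}{-9 - 2 x^{2}}$)
$y{\left(q{\left(3 \right)} \right)} R{\left(76 \right)} = - \frac{2}{9 + 2 \cdot 3^{2}} \cdot 76 = - \frac{2}{9 + 2 \cdot 9} \cdot 76 = - \frac{2}{9 + 18} \cdot 76 = - \frac{2}{27} \cdot 76 = \left(-2\right) \frac{1}{27} \cdot 76 = \left(- \frac{2}{27}\right) 76 = - \frac{152}{27}$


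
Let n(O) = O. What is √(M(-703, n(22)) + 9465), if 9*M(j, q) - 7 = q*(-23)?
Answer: √84686/3 ≈ 97.003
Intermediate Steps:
M(j, q) = 7/9 - 23*q/9 (M(j, q) = 7/9 + (q*(-23))/9 = 7/9 + (-23*q)/9 = 7/9 - 23*q/9)
√(M(-703, n(22)) + 9465) = √((7/9 - 23/9*22) + 9465) = √((7/9 - 506/9) + 9465) = √(-499/9 + 9465) = √(84686/9) = √84686/3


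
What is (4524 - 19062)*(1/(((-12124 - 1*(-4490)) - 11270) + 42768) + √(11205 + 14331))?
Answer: -7269/11932 - 116304*√399 ≈ -2.3232e+6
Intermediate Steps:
(4524 - 19062)*(1/(((-12124 - 1*(-4490)) - 11270) + 42768) + √(11205 + 14331)) = -14538*(1/(((-12124 + 4490) - 11270) + 42768) + √25536) = -14538*(1/((-7634 - 11270) + 42768) + 8*√399) = -14538*(1/(-18904 + 42768) + 8*√399) = -14538*(1/23864 + 8*√399) = -7269/11932 - 116304*√399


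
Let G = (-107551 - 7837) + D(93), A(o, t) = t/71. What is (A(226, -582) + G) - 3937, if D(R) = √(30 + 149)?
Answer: -8472657/71 + √179 ≈ -1.1932e+5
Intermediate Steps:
A(o, t) = t/71 (A(o, t) = t*(1/71) = t/71)
D(R) = √179
G = -115388 + √179 (G = (-107551 - 7837) + √179 = -115388 + √179 ≈ -1.1537e+5)
(A(226, -582) + G) - 3937 = ((1/71)*(-582) + (-115388 + √179)) - 3937 = (-582/71 + (-115388 + √179)) - 3937 = (-8193130/71 + √179) - 3937 = -8472657/71 + √179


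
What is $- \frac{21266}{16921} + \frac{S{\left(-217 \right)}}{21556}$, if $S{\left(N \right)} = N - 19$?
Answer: $- \frac{115600813}{91187269} \approx -1.2677$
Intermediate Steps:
$S{\left(N \right)} = -19 + N$
$- \frac{21266}{16921} + \frac{S{\left(-217 \right)}}{21556} = - \frac{21266}{16921} + \frac{-19 - 217}{21556} = \left(-21266\right) \frac{1}{16921} - \frac{59}{5389} = - \frac{21266}{16921} - \frac{59}{5389} = - \frac{115600813}{91187269}$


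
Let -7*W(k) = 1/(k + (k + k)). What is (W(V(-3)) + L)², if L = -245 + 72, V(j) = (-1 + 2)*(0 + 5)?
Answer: 330003556/11025 ≈ 29932.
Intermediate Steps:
V(j) = 5 (V(j) = 1*5 = 5)
W(k) = -1/(21*k) (W(k) = -1/(7*(k + (k + k))) = -1/(7*(k + 2*k)) = -1/(3*k)/7 = -1/(21*k))
L = -173
(W(V(-3)) + L)² = (-1/21/5 - 173)² = (-1/21*⅕ - 173)² = (-1/105 - 173)² = (-18166/105)² = 330003556/11025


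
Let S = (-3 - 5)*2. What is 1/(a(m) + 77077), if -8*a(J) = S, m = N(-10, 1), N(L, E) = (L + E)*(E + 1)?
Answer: 1/77079 ≈ 1.2974e-5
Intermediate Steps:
N(L, E) = (1 + E)*(E + L) (N(L, E) = (E + L)*(1 + E) = (1 + E)*(E + L))
S = -16 (S = -8*2 = -16)
m = -18 (m = 1 - 10 + 1² + 1*(-10) = 1 - 10 + 1 - 10 = -18)
a(J) = 2 (a(J) = -⅛*(-16) = 2)
1/(a(m) + 77077) = 1/(2 + 77077) = 1/77079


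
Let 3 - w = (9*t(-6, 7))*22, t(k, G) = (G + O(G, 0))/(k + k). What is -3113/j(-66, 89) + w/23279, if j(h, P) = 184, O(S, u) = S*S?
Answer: -72296959/4283336 ≈ -16.879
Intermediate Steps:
O(S, u) = S**2
t(k, G) = (G + G**2)/(2*k) (t(k, G) = (G + G**2)/(k + k) = (G + G**2)/((2*k)) = (G + G**2)*(1/(2*k)) = (G + G**2)/(2*k))
w = 927 (w = 3 - 9*((1/2)*7*(1 + 7)/(-6))*22 = 3 - 9*((1/2)*7*(-1/6)*8)*22 = 3 - 9*(-14/3)*22 = 3 - (-42)*22 = 3 - 1*(-924) = 3 + 924 = 927)
-3113/j(-66, 89) + w/23279 = -3113/184 + 927/23279 = -72296959/4283336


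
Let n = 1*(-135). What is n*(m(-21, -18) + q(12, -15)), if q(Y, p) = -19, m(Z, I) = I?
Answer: 4995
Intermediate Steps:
n = -135
n*(m(-21, -18) + q(12, -15)) = -135*(-18 - 19) = -135*(-37) = 4995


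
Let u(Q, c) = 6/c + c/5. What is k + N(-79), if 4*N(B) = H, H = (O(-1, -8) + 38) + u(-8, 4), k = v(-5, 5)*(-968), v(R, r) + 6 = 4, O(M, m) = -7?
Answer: 77773/40 ≈ 1944.3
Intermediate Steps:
u(Q, c) = 6/c + c/5 (u(Q, c) = 6/c + c*(⅕) = 6/c + c/5)
v(R, r) = -2 (v(R, r) = -6 + 4 = -2)
k = 1936 (k = -2*(-968) = 1936)
H = 333/10 (H = (-7 + 38) + (6/4 + (⅕)*4) = 31 + (6*(¼) + ⅘) = 31 + (3/2 + ⅘) = 31 + 23/10 = 333/10 ≈ 33.300)
N(B) = 333/40 (N(B) = (¼)*(333/10) = 333/40)
k + N(-79) = 1936 + 333/40 = 77773/40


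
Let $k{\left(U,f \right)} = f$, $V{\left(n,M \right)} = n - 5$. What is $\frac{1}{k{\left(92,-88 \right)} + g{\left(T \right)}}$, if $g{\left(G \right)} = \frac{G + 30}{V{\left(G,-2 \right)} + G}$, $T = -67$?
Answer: $- \frac{139}{12195} \approx -0.011398$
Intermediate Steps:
$V{\left(n,M \right)} = -5 + n$
$g{\left(G \right)} = \frac{30 + G}{-5 + 2 G}$ ($g{\left(G \right)} = \frac{G + 30}{\left(-5 + G\right) + G} = \frac{30 + G}{-5 + 2 G}$)
$\frac{1}{k{\left(92,-88 \right)} + g{\left(T \right)}} = \frac{1}{-88 + \frac{30 - 67}{-5 + 2 \left(-67\right)}} = \frac{1}{-88 + \frac{1}{-5 - 134} \left(-37\right)} = \frac{1}{-88 + \frac{1}{-139} \left(-37\right)} = \frac{1}{-88 - - \frac{37}{139}} = \frac{1}{-88 + \frac{37}{139}} = \frac{1}{- \frac{12195}{139}} = - \frac{139}{12195}$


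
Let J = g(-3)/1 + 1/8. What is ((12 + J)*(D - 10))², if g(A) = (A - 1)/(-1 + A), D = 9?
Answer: 11025/64 ≈ 172.27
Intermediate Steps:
g(A) = 1 (g(A) = (-1 + A)/(-1 + A) = 1)
J = 9/8 (J = 1/1 + 1/8 = 1*1 + 1*(⅛) = 1 + ⅛ = 9/8 ≈ 1.1250)
((12 + J)*(D - 10))² = ((12 + 9/8)*(9 - 10))² = ((105/8)*(-1))² = (-105/8)² = 11025/64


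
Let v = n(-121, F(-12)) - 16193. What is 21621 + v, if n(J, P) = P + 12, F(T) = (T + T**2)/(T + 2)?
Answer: 27134/5 ≈ 5426.8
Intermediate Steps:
F(T) = (T + T**2)/(2 + T)
n(J, P) = 12 + P
v = -80971/5 (v = (12 - 12*(1 - 12)/(2 - 12)) - 16193 = (12 - 12*(-11)/(-10)) - 16193 = (12 - 12*(-1/10)*(-11)) - 16193 = (12 - 66/5) - 16193 = -6/5 - 16193 = -80971/5 ≈ -16194.)
21621 + v = 21621 - 80971/5 = 27134/5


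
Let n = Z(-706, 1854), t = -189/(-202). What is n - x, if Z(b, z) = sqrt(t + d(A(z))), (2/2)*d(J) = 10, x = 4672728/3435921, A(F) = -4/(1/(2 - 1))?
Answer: -519192/381769 + 47*sqrt(202)/202 ≈ 1.9469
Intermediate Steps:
A(F) = -4 (A(F) = -4/(1/1) = -4/1 = -4*1 = -4)
x = 519192/381769 (x = 4672728*(1/3435921) = 519192/381769 ≈ 1.3600)
d(J) = 10
t = 189/202 (t = -189*(-1/202) = 189/202 ≈ 0.93564)
Z(b, z) = 47*sqrt(202)/202 (Z(b, z) = sqrt(189/202 + 10) = sqrt(2209/202) = 47*sqrt(202)/202)
n = 47*sqrt(202)/202 ≈ 3.3069
n - x = 47*sqrt(202)/202 - 1*519192/381769 = 47*sqrt(202)/202 - 519192/381769 = -519192/381769 + 47*sqrt(202)/202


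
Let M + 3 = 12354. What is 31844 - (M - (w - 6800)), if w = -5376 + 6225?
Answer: 13542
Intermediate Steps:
w = 849
M = 12351 (M = -3 + 12354 = 12351)
31844 - (M - (w - 6800)) = 31844 - (12351 - (849 - 6800)) = 31844 - (12351 - 1*(-5951)) = 31844 - (12351 + 5951) = 31844 - 1*18302 = 31844 - 18302 = 13542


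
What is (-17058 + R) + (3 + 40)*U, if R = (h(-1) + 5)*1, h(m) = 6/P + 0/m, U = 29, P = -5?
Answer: -79036/5 ≈ -15807.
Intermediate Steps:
h(m) = -6/5 (h(m) = 6/(-5) + 0/m = 6*(-⅕) + 0 = -6/5 + 0 = -6/5)
R = 19/5 (R = (-6/5 + 5)*1 = (19/5)*1 = 19/5 ≈ 3.8000)
(-17058 + R) + (3 + 40)*U = (-17058 + 19/5) + (3 + 40)*29 = -85271/5 + 43*29 = -85271/5 + 1247 = -79036/5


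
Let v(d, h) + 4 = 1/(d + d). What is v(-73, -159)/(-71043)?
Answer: 195/3457426 ≈ 5.6400e-5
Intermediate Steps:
v(d, h) = -4 + 1/(2*d) (v(d, h) = -4 + 1/(d + d) = -4 + 1/(2*d))
v(-73, -159)/(-71043) = (-4 + (½)/(-73))/(-71043) = (-4 + (½)*(-1/73))*(-1/71043) = (-4 - 1/146)*(-1/71043) = -585/146*(-1/71043) = 195/3457426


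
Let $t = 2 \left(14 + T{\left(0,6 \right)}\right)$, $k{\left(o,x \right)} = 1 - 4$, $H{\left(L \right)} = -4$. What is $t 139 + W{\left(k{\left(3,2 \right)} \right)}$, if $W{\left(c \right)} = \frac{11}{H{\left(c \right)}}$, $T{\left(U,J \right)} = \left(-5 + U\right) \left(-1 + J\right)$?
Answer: $- \frac{12243}{4} \approx -3060.8$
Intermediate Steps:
$T{\left(U,J \right)} = \left(-1 + J\right) \left(-5 + U\right)$
$k{\left(o,x \right)} = -3$
$W{\left(c \right)} = - \frac{11}{4}$ ($W{\left(c \right)} = \frac{11}{-4} = 11 \left(- \frac{1}{4}\right) = - \frac{11}{4}$)
$t = -22$ ($t = 2 \left(14 + \left(5 - 0 - 30 + 6 \cdot 0\right)\right) = 2 \left(14 + \left(5 + 0 - 30 + 0\right)\right) = 2 \left(14 - 25\right) = 2 \left(-11\right) = -22$)
$t 139 + W{\left(k{\left(3,2 \right)} \right)} = \left(-22\right) 139 - \frac{11}{4} = -3058 - \frac{11}{4} = - \frac{12243}{4}$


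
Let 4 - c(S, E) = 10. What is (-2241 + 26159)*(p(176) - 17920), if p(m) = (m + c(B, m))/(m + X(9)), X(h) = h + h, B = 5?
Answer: -41573191290/97 ≈ -4.2859e+8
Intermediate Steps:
c(S, E) = -6 (c(S, E) = 4 - 1*10 = 4 - 10 = -6)
X(h) = 2*h
p(m) = (-6 + m)/(18 + m) (p(m) = (m - 6)/(m + 2*9) = (-6 + m)/(m + 18) = (-6 + m)/(18 + m))
(-2241 + 26159)*(p(176) - 17920) = (-2241 + 26159)*((-6 + 176)/(18 + 176) - 17920) = 23918*(170/194 - 17920) = 23918*((1/194)*170 - 17920) = 23918*(85/97 - 17920) = 23918*(-1738155/97) = -41573191290/97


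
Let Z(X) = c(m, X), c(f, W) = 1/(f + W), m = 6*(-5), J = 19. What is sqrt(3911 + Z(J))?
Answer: 6*sqrt(13145)/11 ≈ 62.537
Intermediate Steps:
m = -30
c(f, W) = 1/(W + f)
Z(X) = 1/(-30 + X) (Z(X) = 1/(X - 30) = 1/(-30 + X))
sqrt(3911 + Z(J)) = sqrt(3911 + 1/(-30 + 19)) = sqrt(3911 + 1/(-11)) = sqrt(3911 - 1/11) = sqrt(43020/11) = 6*sqrt(13145)/11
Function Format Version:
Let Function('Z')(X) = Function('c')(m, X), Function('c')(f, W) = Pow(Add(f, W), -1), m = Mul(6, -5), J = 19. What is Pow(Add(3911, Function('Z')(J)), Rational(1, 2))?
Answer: Mul(Rational(6, 11), Pow(13145, Rational(1, 2))) ≈ 62.537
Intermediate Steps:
m = -30
Function('c')(f, W) = Pow(Add(W, f), -1)
Function('Z')(X) = Pow(Add(-30, X), -1) (Function('Z')(X) = Pow(Add(X, -30), -1) = Pow(Add(-30, X), -1))
Pow(Add(3911, Function('Z')(J)), Rational(1, 2)) = Pow(Add(3911, Pow(Add(-30, 19), -1)), Rational(1, 2)) = Pow(Add(3911, Pow(-11, -1)), Rational(1, 2)) = Pow(Add(3911, Rational(-1, 11)), Rational(1, 2)) = Pow(Rational(43020, 11), Rational(1, 2)) = Mul(Rational(6, 11), Pow(13145, Rational(1, 2)))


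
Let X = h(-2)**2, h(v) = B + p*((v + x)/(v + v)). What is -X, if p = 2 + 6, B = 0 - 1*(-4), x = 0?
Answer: -64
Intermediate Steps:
B = 4 (B = 0 + 4 = 4)
p = 8
h(v) = 8 (h(v) = 4 + 8*((v + 0)/(v + v)) = 4 + 8*(v/((2*v))) = 4 + 8*(v*(1/(2*v))) = 4 + 8*(1/2) = 4 + 4 = 8)
X = 64 (X = 8**2 = 64)
-X = -1*64 = -64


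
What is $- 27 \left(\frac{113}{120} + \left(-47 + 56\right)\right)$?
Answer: $- \frac{10737}{40} \approx -268.42$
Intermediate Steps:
$- 27 \left(\frac{113}{120} + \left(-47 + 56\right)\right) = - 27 \left(113 \cdot \frac{1}{120} + 9\right) = - 27 \left(\frac{113}{120} + 9\right) = \left(-27\right) \frac{1193}{120} = - \frac{10737}{40}$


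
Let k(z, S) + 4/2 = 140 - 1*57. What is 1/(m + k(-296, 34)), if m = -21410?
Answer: -1/21329 ≈ -4.6885e-5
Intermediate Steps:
k(z, S) = 81 (k(z, S) = -2 + (140 - 1*57) = -2 + (140 - 57) = -2 + 83 = 81)
1/(m + k(-296, 34)) = 1/(-21410 + 81) = 1/(-21329) = -1/21329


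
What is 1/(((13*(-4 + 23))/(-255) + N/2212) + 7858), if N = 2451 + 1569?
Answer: 141015/1108215554 ≈ 0.00012725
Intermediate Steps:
N = 4020
1/(((13*(-4 + 23))/(-255) + N/2212) + 7858) = 1/(((13*(-4 + 23))/(-255) + 4020/2212) + 7858) = 1/(((13*19)*(-1/255) + 4020*(1/2212)) + 7858) = 1/((247*(-1/255) + 1005/553) + 7858) = 1/((-247/255 + 1005/553) + 7858) = 1/(119684/141015 + 7858) = 1/(1108215554/141015) = 141015/1108215554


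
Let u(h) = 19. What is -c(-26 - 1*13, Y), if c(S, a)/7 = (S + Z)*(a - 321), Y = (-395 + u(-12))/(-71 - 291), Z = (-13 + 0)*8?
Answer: -57970913/181 ≈ -3.2028e+5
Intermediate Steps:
Z = -104 (Z = -13*8 = -104)
Y = 188/181 (Y = (-395 + 19)/(-71 - 291) = -376/(-362) = -376*(-1/362) = 188/181 ≈ 1.0387)
c(S, a) = 7*(-321 + a)*(-104 + S) (c(S, a) = 7*((S - 104)*(a - 321)) = 7*((-104 + S)*(-321 + a)) = 7*((-321 + a)*(-104 + S)) = 7*(-321 + a)*(-104 + S))
-c(-26 - 1*13, Y) = -(233688 - 2247*(-26 - 1*13) - 728*188/181 + 7*(-26 - 1*13)*(188/181)) = -(233688 - 2247*(-26 - 13) - 136864/181 + 7*(-26 - 13)*(188/181)) = -(233688 - 2247*(-39) - 136864/181 + 7*(-39)*(188/181)) = -(233688 + 87633 - 136864/181 - 51324/181) = -1*57970913/181 = -57970913/181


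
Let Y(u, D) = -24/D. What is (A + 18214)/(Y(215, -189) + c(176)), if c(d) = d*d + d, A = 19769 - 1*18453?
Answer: 615195/981292 ≈ 0.62692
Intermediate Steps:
A = 1316 (A = 19769 - 18453 = 1316)
c(d) = d + d² (c(d) = d² + d = d + d²)
(A + 18214)/(Y(215, -189) + c(176)) = (1316 + 18214)/(-24/(-189) + 176*(1 + 176)) = 19530/(-24*(-1/189) + 176*177) = 19530/(8/63 + 31152) = 19530/(1962584/63) = 19530*(63/1962584) = 615195/981292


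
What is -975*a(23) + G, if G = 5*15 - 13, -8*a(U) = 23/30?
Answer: 2487/16 ≈ 155.44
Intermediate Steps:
a(U) = -23/240 (a(U) = -23/(8*30) = -⅛*23/30 = -23/240)
G = 62 (G = 75 - 13 = 62)
-975*a(23) + G = -975*(-23/240) + 62 = 1495/16 + 62 = 2487/16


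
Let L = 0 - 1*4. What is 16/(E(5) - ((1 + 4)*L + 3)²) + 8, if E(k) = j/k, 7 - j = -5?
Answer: 11384/1433 ≈ 7.9442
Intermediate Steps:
j = 12 (j = 7 - 1*(-5) = 7 + 5 = 12)
L = -4 (L = 0 - 4 = -4)
E(k) = 12/k
16/(E(5) - ((1 + 4)*L + 3)²) + 8 = 16/(12/5 - ((1 + 4)*(-4) + 3)²) + 8 = 16/(12*(⅕) - (5*(-4) + 3)²) + 8 = 16/(12/5 - (-20 + 3)²) + 8 = 16/(12/5 - 1*(-17)²) + 8 = 16/(12/5 - 1*289) + 8 = 16/(12/5 - 289) + 8 = 16/(-1433/5) + 8 = -5/1433*16 + 8 = -80/1433 + 8 = 11384/1433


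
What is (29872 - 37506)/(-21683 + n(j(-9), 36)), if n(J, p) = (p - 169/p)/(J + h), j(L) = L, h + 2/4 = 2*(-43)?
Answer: 26245692/74547281 ≈ 0.35207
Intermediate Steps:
h = -173/2 (h = -1/2 + 2*(-43) = -1/2 - 86 = -173/2 ≈ -86.500)
n(J, p) = (p - 169/p)/(-173/2 + J) (n(J, p) = (p - 169/p)/(J - 173/2) = (p - 169/p)/(-173/2 + J))
(29872 - 37506)/(-21683 + n(j(-9), 36)) = (29872 - 37506)/(-21683 + 2*(-169 + 36**2)/(36*(-173 + 2*(-9)))) = -7634/(-21683 + 2*(1/36)*(-169 + 1296)/(-173 - 18)) = -7634/(-21683 + 2*(1/36)*1127/(-191)) = -7634/(-21683 + 2*(1/36)*(-1/191)*1127) = -7634/(-21683 - 1127/3438) = -7634/(-74547281/3438) = -7634*(-3438/74547281) = 26245692/74547281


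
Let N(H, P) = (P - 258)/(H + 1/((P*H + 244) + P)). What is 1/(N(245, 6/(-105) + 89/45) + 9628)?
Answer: 232236333/2235728677006 ≈ 0.00010388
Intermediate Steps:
N(H, P) = (-258 + P)/(H + 1/(244 + P + H*P)) (N(H, P) = (-258 + P)/(H + 1/((H*P + 244) + P)) = (-258 + P)/(H + 1/((244 + H*P) + P)) = (-258 + P)/(H + 1/(244 + P + H*P)))
1/(N(245, 6/(-105) + 89/45) + 9628) = 1/((-62952 + (6/(-105) + 89/45)² - 14*(6/(-105) + 89/45) + 245*(6/(-105) + 89/45)² - 258*245*(6/(-105) + 89/45))/(1 + 244*245 + 245*(6/(-105) + 89/45) + (6/(-105) + 89/45)*245²) + 9628) = 1/((-62952 + (6*(-1/105) + 89*(1/45))² - 14*(6*(-1/105) + 89*(1/45)) + 245*(6*(-1/105) + 89*(1/45))² - 258*245*(6*(-1/105) + 89*(1/45)))/(1 + 59780 + 245*(6*(-1/105) + 89*(1/45)) + (6*(-1/105) + 89*(1/45))*60025) + 9628) = 1/((-62952 + (-2/35 + 89/45)² - 14*(-2/35 + 89/45) + 245*(-2/35 + 89/45)² - 258*245*(-2/35 + 89/45))/(1 + 59780 + 245*(-2/35 + 89/45) + (-2/35 + 89/45)*60025) + 9628) = 1/((-62952 + (121/63)² - 14*121/63 + 245*(121/63)² - 258*245*121/63)/(1 + 59780 + 245*(121/63) + (121/63)*60025) + 9628) = 1/((-62952 + 14641/3969 - 242/9 + 245*(14641/3969) - 364210/3)/(1 + 59780 + 4235/9 + 1037575/9) + 9628) = 1/((-62952 + 14641/3969 - 242/9 + 73205/81 - 364210/3)/(526613/3) + 9628) = 1/((3/526613)*(-242737118/1323) + 9628) = 1/(-242737118/232236333 + 9628) = 1/(2235728677006/232236333) = 232236333/2235728677006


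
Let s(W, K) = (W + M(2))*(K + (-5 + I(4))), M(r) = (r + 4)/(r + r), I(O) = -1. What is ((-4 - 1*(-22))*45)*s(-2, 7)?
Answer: -405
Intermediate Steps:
M(r) = (4 + r)/(2*r) (M(r) = (4 + r)/((2*r)) = (4 + r)*(1/(2*r)) = (4 + r)/(2*r))
s(W, K) = (-6 + K)*(3/2 + W) (s(W, K) = (W + (½)*(4 + 2)/2)*(K + (-5 - 1)) = (W + (½)*(½)*6)*(K - 6) = (W + 3/2)*(-6 + K) = (3/2 + W)*(-6 + K) = (-6 + K)*(3/2 + W))
((-4 - 1*(-22))*45)*s(-2, 7) = ((-4 - 1*(-22))*45)*(-9 - 6*(-2) + (3/2)*7 + 7*(-2)) = ((-4 + 22)*45)*(-9 + 12 + 21/2 - 14) = (18*45)*(-½) = 810*(-½) = -405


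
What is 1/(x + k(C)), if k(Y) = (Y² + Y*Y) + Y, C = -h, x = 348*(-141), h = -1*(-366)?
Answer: 1/218478 ≈ 4.5771e-6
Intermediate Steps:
h = 366
x = -49068
C = -366 (C = -1*366 = -366)
k(Y) = Y + 2*Y² (k(Y) = (Y² + Y²) + Y = 2*Y² + Y = Y + 2*Y²)
1/(x + k(C)) = 1/(-49068 - 366*(1 + 2*(-366))) = 1/(-49068 - 366*(1 - 732)) = 1/(-49068 - 366*(-731)) = 1/(-49068 + 267546) = 1/218478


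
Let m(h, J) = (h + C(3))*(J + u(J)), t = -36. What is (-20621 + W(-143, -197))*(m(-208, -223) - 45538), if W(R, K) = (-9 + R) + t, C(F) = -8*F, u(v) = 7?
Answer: -95180366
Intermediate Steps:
m(h, J) = (-24 + h)*(7 + J) (m(h, J) = (h - 8*3)*(J + 7) = (h - 24)*(7 + J) = (-24 + h)*(7 + J))
W(R, K) = -45 + R (W(R, K) = (-9 + R) - 36 = -45 + R)
(-20621 + W(-143, -197))*(m(-208, -223) - 45538) = (-20621 + (-45 - 143))*((-168 - 24*(-223) + 7*(-208) - 223*(-208)) - 45538) = (-20621 - 188)*((-168 + 5352 - 1456 + 46384) - 45538) = -20809*(50112 - 45538) = -20809*4574 = -95180366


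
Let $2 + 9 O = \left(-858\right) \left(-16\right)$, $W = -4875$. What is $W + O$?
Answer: $- \frac{30149}{9} \approx -3349.9$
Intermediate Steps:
$O = \frac{13726}{9}$ ($O = - \frac{2}{9} + \frac{\left(-858\right) \left(-16\right)}{9} = - \frac{2}{9} + \frac{1}{9} \cdot 13728 = - \frac{2}{9} + \frac{4576}{3} = \frac{13726}{9} \approx 1525.1$)
$W + O = -4875 + \frac{13726}{9} = - \frac{30149}{9}$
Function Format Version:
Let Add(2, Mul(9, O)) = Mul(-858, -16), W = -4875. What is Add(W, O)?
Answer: Rational(-30149, 9) ≈ -3349.9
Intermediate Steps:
O = Rational(13726, 9) (O = Add(Rational(-2, 9), Mul(Rational(1, 9), Mul(-858, -16))) = Add(Rational(-2, 9), Mul(Rational(1, 9), 13728)) = Add(Rational(-2, 9), Rational(4576, 3)) = Rational(13726, 9) ≈ 1525.1)
Add(W, O) = Add(-4875, Rational(13726, 9)) = Rational(-30149, 9)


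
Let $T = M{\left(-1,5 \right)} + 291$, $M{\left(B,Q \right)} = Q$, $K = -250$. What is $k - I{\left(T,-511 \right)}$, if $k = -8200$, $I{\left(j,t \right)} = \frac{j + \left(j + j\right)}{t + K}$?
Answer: $- \frac{6239312}{761} \approx -8198.8$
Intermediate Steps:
$T = 296$ ($T = 5 + 291 = 296$)
$I{\left(j,t \right)} = \frac{3 j}{-250 + t}$ ($I{\left(j,t \right)} = \frac{j + \left(j + j\right)}{t - 250} = \frac{j + 2 j}{-250 + t} = \frac{3 j}{-250 + t}$)
$k - I{\left(T,-511 \right)} = -8200 - 3 \cdot 296 \frac{1}{-250 - 511} = -8200 - 3 \cdot 296 \frac{1}{-761} = -8200 - 3 \cdot 296 \left(- \frac{1}{761}\right) = -8200 - - \frac{888}{761} = -8200 + \frac{888}{761} = - \frac{6239312}{761}$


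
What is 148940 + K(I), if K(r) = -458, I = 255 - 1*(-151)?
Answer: 148482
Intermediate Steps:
I = 406 (I = 255 + 151 = 406)
148940 + K(I) = 148940 - 458 = 148482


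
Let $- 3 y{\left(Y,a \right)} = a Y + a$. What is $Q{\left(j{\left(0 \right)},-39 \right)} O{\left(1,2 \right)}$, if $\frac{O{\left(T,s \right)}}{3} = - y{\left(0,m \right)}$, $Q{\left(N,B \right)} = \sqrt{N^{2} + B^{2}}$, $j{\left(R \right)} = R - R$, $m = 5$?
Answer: $195$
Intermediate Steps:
$j{\left(R \right)} = 0$
$y{\left(Y,a \right)} = - \frac{a}{3} - \frac{Y a}{3}$ ($y{\left(Y,a \right)} = - \frac{a Y + a}{3} = - \frac{Y a + a}{3} = - \frac{a + Y a}{3} = - \frac{a}{3} - \frac{Y a}{3}$)
$Q{\left(N,B \right)} = \sqrt{B^{2} + N^{2}}$
$O{\left(T,s \right)} = 5$ ($O{\left(T,s \right)} = 3 \left(- \frac{\left(-1\right) 5 \left(1 + 0\right)}{3}\right) = 3 \left(- \frac{\left(-1\right) 5 \cdot 1}{3}\right) = 3 \left(\left(-1\right) \left(- \frac{5}{3}\right)\right) = 3 \cdot \frac{5}{3} = 5$)
$Q{\left(j{\left(0 \right)},-39 \right)} O{\left(1,2 \right)} = \sqrt{\left(-39\right)^{2} + 0^{2}} \cdot 5 = \sqrt{1521 + 0} \cdot 5 = \sqrt{1521} \cdot 5 = 39 \cdot 5 = 195$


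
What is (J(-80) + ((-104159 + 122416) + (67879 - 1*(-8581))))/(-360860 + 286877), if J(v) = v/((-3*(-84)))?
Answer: -5967151/4660929 ≈ -1.2802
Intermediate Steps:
J(v) = v/252
(J(-80) + ((-104159 + 122416) + (67879 - 1*(-8581))))/(-360860 + 286877) = ((1/252)*(-80) + ((-104159 + 122416) + (67879 - 1*(-8581))))/(-360860 + 286877) = (-20/63 + (18257 + (67879 + 8581)))/(-73983) = (-20/63 + (18257 + 76460))*(-1/73983) = (-20/63 + 94717)*(-1/73983) = (5967151/63)*(-1/73983) = -5967151/4660929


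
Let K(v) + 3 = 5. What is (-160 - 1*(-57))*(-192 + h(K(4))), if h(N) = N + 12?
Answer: 18334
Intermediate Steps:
K(v) = 2 (K(v) = -3 + 5 = 2)
h(N) = 12 + N
(-160 - 1*(-57))*(-192 + h(K(4))) = (-160 - 1*(-57))*(-192 + (12 + 2)) = (-160 + 57)*(-192 + 14) = -103*(-178) = 18334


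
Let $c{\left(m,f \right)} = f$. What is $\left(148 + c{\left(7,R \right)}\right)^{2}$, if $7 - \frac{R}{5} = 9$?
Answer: $19044$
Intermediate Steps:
$R = -10$ ($R = 35 - 45 = -10$)
$\left(148 + c{\left(7,R \right)}\right)^{2} = \left(148 - 10\right)^{2} = 138^{2} = 19044$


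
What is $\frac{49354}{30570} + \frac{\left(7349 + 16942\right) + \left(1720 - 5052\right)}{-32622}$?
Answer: $\frac{53850531}{55403030} \approx 0.97198$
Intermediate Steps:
$\frac{49354}{30570} + \frac{\left(7349 + 16942\right) + \left(1720 - 5052\right)}{-32622} = 49354 \cdot \frac{1}{30570} + \left(24291 - 3332\right) \left(- \frac{1}{32622}\right) = \frac{24677}{15285} + 20959 \left(- \frac{1}{32622}\right) = \frac{24677}{15285} - \frac{20959}{32622} = \frac{53850531}{55403030}$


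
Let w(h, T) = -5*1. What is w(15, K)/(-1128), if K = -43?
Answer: 5/1128 ≈ 0.0044326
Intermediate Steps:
w(h, T) = -5
w(15, K)/(-1128) = -5/(-1128) = -5*(-1/1128) = 5/1128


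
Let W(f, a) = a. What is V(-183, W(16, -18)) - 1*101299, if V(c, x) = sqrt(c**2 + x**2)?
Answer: -101299 + 51*sqrt(13) ≈ -1.0112e+5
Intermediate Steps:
V(-183, W(16, -18)) - 1*101299 = sqrt((-183)**2 + (-18)**2) - 1*101299 = sqrt(33489 + 324) - 101299 = sqrt(33813) - 101299 = 51*sqrt(13) - 101299 = -101299 + 51*sqrt(13)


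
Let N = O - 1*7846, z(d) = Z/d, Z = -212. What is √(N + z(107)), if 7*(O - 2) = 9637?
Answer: I*√3629265269/749 ≈ 80.432*I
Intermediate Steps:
O = 9651/7 (O = 2 + (⅐)*9637 = 2 + 9637/7 = 9651/7 ≈ 1378.7)
z(d) = -212/d
N = -45271/7 (N = 9651/7 - 1*7846 = 9651/7 - 7846 = -45271/7 ≈ -6467.3)
√(N + z(107)) = √(-45271/7 - 212/107) = √(-4845481/749) = I*√3629265269/749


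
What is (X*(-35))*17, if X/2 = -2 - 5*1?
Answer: 8330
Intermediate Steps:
X = -14 (X = 2*(-2 - 5*1) = 2*(-2 - 5) = 2*(-7) = -14)
(X*(-35))*17 = -14*(-35)*17 = 490*17 = 8330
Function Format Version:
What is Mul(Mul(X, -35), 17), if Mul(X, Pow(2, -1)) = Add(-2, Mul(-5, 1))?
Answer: 8330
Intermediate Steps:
X = -14 (X = Mul(2, Add(-2, Mul(-5, 1))) = Mul(2, Add(-2, -5)) = Mul(2, -7) = -14)
Mul(Mul(X, -35), 17) = Mul(Mul(-14, -35), 17) = Mul(490, 17) = 8330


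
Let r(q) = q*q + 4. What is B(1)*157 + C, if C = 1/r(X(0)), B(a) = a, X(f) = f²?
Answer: 629/4 ≈ 157.25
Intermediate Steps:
r(q) = 4 + q² (r(q) = q² + 4 = 4 + q²)
C = ¼ (C = 1/(4 + (0²)²) = 1/(4 + 0²) = 1/(4 + 0) = 1/4 = ¼ ≈ 0.25000)
B(1)*157 + C = 1*157 + ¼ = 157 + ¼ = 629/4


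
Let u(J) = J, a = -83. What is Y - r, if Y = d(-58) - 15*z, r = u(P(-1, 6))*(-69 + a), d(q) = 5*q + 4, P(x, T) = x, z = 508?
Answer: -8058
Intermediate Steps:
d(q) = 4 + 5*q
r = 152 (r = -(-69 - 83) = -1*(-152) = 152)
Y = -7906 (Y = (4 + 5*(-58)) - 15*508 = (4 - 290) - 7620 = -286 - 7620 = -7906)
Y - r = -7906 - 1*152 = -7906 - 152 = -8058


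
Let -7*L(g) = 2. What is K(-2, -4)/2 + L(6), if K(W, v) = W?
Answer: -9/7 ≈ -1.2857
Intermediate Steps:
L(g) = -2/7 (L(g) = -1/7*2 = -2/7)
K(-2, -4)/2 + L(6) = -2/2 - 2/7 = -2*1/2 - 2/7 = -1 - 2/7 = -9/7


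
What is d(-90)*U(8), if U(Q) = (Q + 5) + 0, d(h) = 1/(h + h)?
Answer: -13/180 ≈ -0.072222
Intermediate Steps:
d(h) = 1/(2*h)
U(Q) = 5 + Q (U(Q) = (5 + Q) + 0 = 5 + Q)
d(-90)*U(8) = ((½)/(-90))*(5 + 8) = ((½)*(-1/90))*13 = -1/180*13 = -13/180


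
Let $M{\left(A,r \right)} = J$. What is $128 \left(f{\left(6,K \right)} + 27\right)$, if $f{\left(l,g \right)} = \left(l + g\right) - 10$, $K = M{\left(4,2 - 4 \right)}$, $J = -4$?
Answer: $2432$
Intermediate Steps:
$M{\left(A,r \right)} = -4$
$K = -4$
$f{\left(l,g \right)} = -10 + g + l$ ($f{\left(l,g \right)} = \left(g + l\right) - 10 = -10 + g + l$)
$128 \left(f{\left(6,K \right)} + 27\right) = 128 \left(\left(-10 - 4 + 6\right) + 27\right) = 128 \left(-8 + 27\right) = 128 \cdot 19 = 2432$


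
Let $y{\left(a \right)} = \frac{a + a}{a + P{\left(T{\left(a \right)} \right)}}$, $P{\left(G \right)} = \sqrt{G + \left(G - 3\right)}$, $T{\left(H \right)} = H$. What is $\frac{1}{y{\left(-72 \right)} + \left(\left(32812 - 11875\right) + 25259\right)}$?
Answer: $\frac{20523437}{948140610724} - \frac{21 i \sqrt{3}}{237035152681} \approx 2.1646 \cdot 10^{-5} - 1.5345 \cdot 10^{-10} i$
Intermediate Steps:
$P{\left(G \right)} = \sqrt{-3 + 2 G}$ ($P{\left(G \right)} = \sqrt{G + \left(G - 3\right)} = \sqrt{G + \left(-3 + G\right)} = \sqrt{-3 + 2 G}$)
$y{\left(a \right)} = \frac{2 a}{a + \sqrt{-3 + 2 a}}$ ($y{\left(a \right)} = \frac{a + a}{a + \sqrt{-3 + 2 a}} = \frac{2 a}{a + \sqrt{-3 + 2 a}}$)
$\frac{1}{y{\left(-72 \right)} + \left(\left(32812 - 11875\right) + 25259\right)} = \frac{1}{2 \left(-72\right) \frac{1}{-72 + \sqrt{-3 + 2 \left(-72\right)}} + \left(\left(32812 - 11875\right) + 25259\right)} = \frac{1}{2 \left(-72\right) \frac{1}{-72 + \sqrt{-3 - 144}} + \left(20937 + 25259\right)} = \frac{1}{2 \left(-72\right) \frac{1}{-72 + \sqrt{-147}} + 46196} = \frac{1}{2 \left(-72\right) \frac{1}{-72 + 7 i \sqrt{3}} + 46196} = \frac{1}{- \frac{144}{-72 + 7 i \sqrt{3}} + 46196} = \frac{1}{46196 - \frac{144}{-72 + 7 i \sqrt{3}}}$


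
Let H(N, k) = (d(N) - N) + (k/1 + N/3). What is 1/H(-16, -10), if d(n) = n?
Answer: -3/46 ≈ -0.065217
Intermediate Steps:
H(N, k) = k + N/3 (H(N, k) = (N - N) + (k/1 + N/3) = 0 + (k*1 + N*(⅓)) = 0 + (k + N/3) = k + N/3)
1/H(-16, -10) = 1/(-10 + (⅓)*(-16)) = 1/(-10 - 16/3) = 1/(-46/3) = -3/46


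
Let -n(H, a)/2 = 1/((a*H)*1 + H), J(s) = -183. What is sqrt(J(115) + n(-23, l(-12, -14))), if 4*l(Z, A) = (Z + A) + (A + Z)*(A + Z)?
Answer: I*sqrt(10351445619)/7521 ≈ 13.528*I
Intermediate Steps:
l(Z, A) = A/4 + Z/4 + (A + Z)**2/4 (l(Z, A) = ((Z + A) + (A + Z)*(A + Z))/4 = ((A + Z) + (A + Z)**2)/4 = (A + Z + (A + Z)**2)/4 = A/4 + Z/4 + (A + Z)**2/4)
n(H, a) = -2/(H + H*a) (n(H, a) = -2/((a*H)*1 + H) = -2/((H*a)*1 + H) = -2/(H*a + H) = -2/(H + H*a))
sqrt(J(115) + n(-23, l(-12, -14))) = sqrt(-183 - 2/(-23*(1 + ((1/4)*(-14) + (1/4)*(-12) + (-14 - 12)**2/4)))) = sqrt(-183 - 2*(-1/23)/(1 + (-7/2 - 3 + (1/4)*(-26)**2))) = sqrt(-183 - 2*(-1/23)/(1 + (-7/2 - 3 + (1/4)*676))) = sqrt(-183 - 2*(-1/23)/(1 + (-7/2 - 3 + 169))) = sqrt(-183 - 2*(-1/23)/(1 + 325/2)) = sqrt(-183 - 2*(-1/23)/327/2) = sqrt(-183 - 2*(-1/23)*2/327) = sqrt(-183 + 4/7521) = sqrt(-1376339/7521) = I*sqrt(10351445619)/7521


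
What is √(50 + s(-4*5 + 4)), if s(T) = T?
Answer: √34 ≈ 5.8309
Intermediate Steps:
√(50 + s(-4*5 + 4)) = √(50 + (-4*5 + 4)) = √(50 + (-20 + 4)) = √(50 - 16) = √34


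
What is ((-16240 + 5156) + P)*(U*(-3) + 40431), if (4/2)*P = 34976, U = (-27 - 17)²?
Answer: 221725692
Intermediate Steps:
U = 1936 (U = (-44)² = 1936)
P = 17488 (P = (½)*34976 = 17488)
((-16240 + 5156) + P)*(U*(-3) + 40431) = ((-16240 + 5156) + 17488)*(1936*(-3) + 40431) = (-11084 + 17488)*(-5808 + 40431) = 6404*34623 = 221725692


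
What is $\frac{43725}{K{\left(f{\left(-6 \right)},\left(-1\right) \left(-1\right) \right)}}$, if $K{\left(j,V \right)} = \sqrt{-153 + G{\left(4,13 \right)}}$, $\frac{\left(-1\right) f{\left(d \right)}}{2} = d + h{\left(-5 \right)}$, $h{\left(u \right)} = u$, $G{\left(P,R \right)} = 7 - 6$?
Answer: $- \frac{43725 i \sqrt{38}}{76} \approx - 3546.6 i$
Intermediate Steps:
$G{\left(P,R \right)} = 1$
$f{\left(d \right)} = 10 - 2 d$ ($f{\left(d \right)} = - 2 \left(d - 5\right) = - 2 \left(-5 + d\right) = 10 - 2 d$)
$K{\left(j,V \right)} = 2 i \sqrt{38}$ ($K{\left(j,V \right)} = \sqrt{-153 + 1} = \sqrt{-152} = 2 i \sqrt{38}$)
$\frac{43725}{K{\left(f{\left(-6 \right)},\left(-1\right) \left(-1\right) \right)}} = \frac{43725}{2 i \sqrt{38}} = 43725 \left(- \frac{i \sqrt{38}}{76}\right) = - \frac{43725 i \sqrt{38}}{76}$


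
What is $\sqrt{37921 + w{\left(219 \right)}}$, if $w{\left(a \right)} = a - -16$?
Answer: $2 \sqrt{9539} \approx 195.34$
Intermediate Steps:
$w{\left(a \right)} = 16 + a$ ($w{\left(a \right)} = a + 16 = 16 + a$)
$\sqrt{37921 + w{\left(219 \right)}} = \sqrt{37921 + \left(16 + 219\right)} = \sqrt{37921 + 235} = \sqrt{38156} = 2 \sqrt{9539}$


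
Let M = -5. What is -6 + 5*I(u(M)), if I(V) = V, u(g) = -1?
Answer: -11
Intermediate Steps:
-6 + 5*I(u(M)) = -6 + 5*(-1) = -6 - 5 = -11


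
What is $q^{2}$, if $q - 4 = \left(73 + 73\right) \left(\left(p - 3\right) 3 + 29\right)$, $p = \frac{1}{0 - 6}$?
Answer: $8128201$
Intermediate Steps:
$p = - \frac{1}{6}$ ($p = \frac{1}{-6} = - \frac{1}{6} \approx -0.16667$)
$q = 2851$ ($q = 4 + \left(73 + 73\right) \left(\left(- \frac{1}{6} - 3\right) 3 + 29\right) = 4 + 146 \left(\left(- \frac{19}{6}\right) 3 + 29\right) = 4 + 146 \left(- \frac{19}{2} + 29\right) = 4 + 146 \cdot \frac{39}{2} = 4 + 2847 = 2851$)
$q^{2} = 2851^{2} = 8128201$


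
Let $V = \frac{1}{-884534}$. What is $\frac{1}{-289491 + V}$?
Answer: $- \frac{884534}{256064632195} \approx -3.4543 \cdot 10^{-6}$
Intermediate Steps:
$V = - \frac{1}{884534} \approx -1.1305 \cdot 10^{-6}$
$\frac{1}{-289491 + V} = \frac{1}{-289491 - \frac{1}{884534}} = \frac{1}{- \frac{256064632195}{884534}} = - \frac{884534}{256064632195}$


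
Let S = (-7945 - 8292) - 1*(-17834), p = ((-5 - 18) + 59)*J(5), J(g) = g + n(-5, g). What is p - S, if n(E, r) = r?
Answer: -1237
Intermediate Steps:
J(g) = 2*g (J(g) = g + g = 2*g)
p = 360 (p = ((-5 - 18) + 59)*(2*5) = (-23 + 59)*10 = 36*10 = 360)
S = 1597 (S = -16237 + 17834 = 1597)
p - S = 360 - 1*1597 = 360 - 1597 = -1237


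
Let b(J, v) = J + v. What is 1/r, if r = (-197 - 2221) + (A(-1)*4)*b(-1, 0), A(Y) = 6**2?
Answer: -1/2562 ≈ -0.00039032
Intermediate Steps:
A(Y) = 36
r = -2562 (r = (-197 - 2221) + (36*4)*(-1 + 0) = -2418 + 144*(-1) = -2418 - 144 = -2562)
1/r = 1/(-2562) = -1/2562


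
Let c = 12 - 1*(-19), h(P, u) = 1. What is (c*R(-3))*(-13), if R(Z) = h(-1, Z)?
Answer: -403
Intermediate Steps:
c = 31 (c = 12 + 19 = 31)
R(Z) = 1
(c*R(-3))*(-13) = (31*1)*(-13) = 31*(-13) = -403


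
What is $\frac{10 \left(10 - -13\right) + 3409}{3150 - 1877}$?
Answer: $\frac{3639}{1273} \approx 2.8586$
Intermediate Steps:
$\frac{10 \left(10 - -13\right) + 3409}{3150 - 1877} = \frac{10 \left(10 + 13\right) + 3409}{1273} = \left(10 \cdot 23 + 3409\right) \frac{1}{1273} = \left(230 + 3409\right) \frac{1}{1273} = 3639 \cdot \frac{1}{1273} = \frac{3639}{1273}$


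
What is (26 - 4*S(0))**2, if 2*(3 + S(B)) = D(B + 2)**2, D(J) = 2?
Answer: 900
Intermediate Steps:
S(B) = -1 (S(B) = -3 + (1/2)*2**2 = -3 + (1/2)*4 = -3 + 2 = -1)
(26 - 4*S(0))**2 = (26 - 4*(-1))**2 = (26 + 4)**2 = 30**2 = 900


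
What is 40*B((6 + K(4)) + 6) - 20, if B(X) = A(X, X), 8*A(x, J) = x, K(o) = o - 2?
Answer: 50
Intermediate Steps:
K(o) = -2 + o
A(x, J) = x/8
B(X) = X/8
40*B((6 + K(4)) + 6) - 20 = 40*(((6 + (-2 + 4)) + 6)/8) - 20 = 40*(((6 + 2) + 6)/8) - 20 = 40*((8 + 6)/8) - 20 = 40*((1/8)*14) - 20 = 40*(7/4) - 20 = 70 - 20 = 50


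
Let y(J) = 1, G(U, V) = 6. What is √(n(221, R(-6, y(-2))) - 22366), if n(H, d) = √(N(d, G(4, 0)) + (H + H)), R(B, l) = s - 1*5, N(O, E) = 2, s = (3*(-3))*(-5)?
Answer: √(-22366 + 2*√111) ≈ 149.48*I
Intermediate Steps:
s = 45 (s = -9*(-5) = 45)
R(B, l) = 40 (R(B, l) = 45 - 1*5 = 45 - 5 = 40)
n(H, d) = √(2 + 2*H) (n(H, d) = √(2 + (H + H)) = √(2 + 2*H))
√(n(221, R(-6, y(-2))) - 22366) = √(√(2 + 2*221) - 22366) = √(√(2 + 442) - 22366) = √(√444 - 22366) = √(2*√111 - 22366) = √(-22366 + 2*√111)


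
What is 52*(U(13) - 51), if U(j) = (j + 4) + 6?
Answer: -1456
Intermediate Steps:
U(j) = 10 + j (U(j) = (4 + j) + 6 = 10 + j)
52*(U(13) - 51) = 52*((10 + 13) - 51) = 52*(23 - 51) = 52*(-28) = -1456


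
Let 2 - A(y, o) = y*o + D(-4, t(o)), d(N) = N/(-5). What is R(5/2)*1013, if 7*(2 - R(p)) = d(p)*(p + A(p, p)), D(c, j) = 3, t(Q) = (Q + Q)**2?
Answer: 94209/56 ≈ 1682.3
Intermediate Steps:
t(Q) = 4*Q**2 (t(Q) = (2*Q)**2 = 4*Q**2)
d(N) = -N/5 (d(N) = N*(-1/5) = -N/5)
A(y, o) = -1 - o*y (A(y, o) = 2 - (y*o + 3) = 2 - (o*y + 3) = 2 - (3 + o*y) = 2 + (-3 - o*y) = -1 - o*y)
R(p) = 2 + p*(-1 + p - p**2)/35 (R(p) = 2 - (-p/5)*(p + (-1 - p*p))/7 = 2 - (-p/5)*(p + (-1 - p**2))/7 = 2 - (-p/5)*(-1 + p - p**2)/7 = 2 - (-1)*p*(-1 + p - p**2)/35 = 2 + p*(-1 + p - p**2)/35)
R(5/2)*1013 = (2 - 1/(7*2) - (5/2)**3/35 + (5/2)**2/35)*1013 = (2 - 1/(7*2) - (5*(1/2))**3/35 + (5*(1/2))**2/35)*1013 = (2 - 1/35*5/2 - (5/2)**3/35 + (5/2)**2/35)*1013 = (2 - 1/14 - 1/35*125/8 + (1/35)*(25/4))*1013 = (2 - 1/14 - 25/56 + 5/28)*1013 = (93/56)*1013 = 94209/56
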